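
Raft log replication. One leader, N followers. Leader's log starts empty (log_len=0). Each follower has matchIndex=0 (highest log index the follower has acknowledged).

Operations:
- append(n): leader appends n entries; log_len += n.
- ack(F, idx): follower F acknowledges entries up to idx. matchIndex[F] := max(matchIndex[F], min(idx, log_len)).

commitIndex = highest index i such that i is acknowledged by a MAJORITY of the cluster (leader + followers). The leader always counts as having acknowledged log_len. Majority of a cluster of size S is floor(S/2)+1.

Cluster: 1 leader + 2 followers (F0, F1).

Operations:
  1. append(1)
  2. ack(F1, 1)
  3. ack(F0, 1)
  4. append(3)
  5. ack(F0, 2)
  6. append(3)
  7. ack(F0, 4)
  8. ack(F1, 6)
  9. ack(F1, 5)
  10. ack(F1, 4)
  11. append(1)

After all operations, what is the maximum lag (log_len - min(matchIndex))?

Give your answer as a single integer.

Op 1: append 1 -> log_len=1
Op 2: F1 acks idx 1 -> match: F0=0 F1=1; commitIndex=1
Op 3: F0 acks idx 1 -> match: F0=1 F1=1; commitIndex=1
Op 4: append 3 -> log_len=4
Op 5: F0 acks idx 2 -> match: F0=2 F1=1; commitIndex=2
Op 6: append 3 -> log_len=7
Op 7: F0 acks idx 4 -> match: F0=4 F1=1; commitIndex=4
Op 8: F1 acks idx 6 -> match: F0=4 F1=6; commitIndex=6
Op 9: F1 acks idx 5 -> match: F0=4 F1=6; commitIndex=6
Op 10: F1 acks idx 4 -> match: F0=4 F1=6; commitIndex=6
Op 11: append 1 -> log_len=8

Answer: 4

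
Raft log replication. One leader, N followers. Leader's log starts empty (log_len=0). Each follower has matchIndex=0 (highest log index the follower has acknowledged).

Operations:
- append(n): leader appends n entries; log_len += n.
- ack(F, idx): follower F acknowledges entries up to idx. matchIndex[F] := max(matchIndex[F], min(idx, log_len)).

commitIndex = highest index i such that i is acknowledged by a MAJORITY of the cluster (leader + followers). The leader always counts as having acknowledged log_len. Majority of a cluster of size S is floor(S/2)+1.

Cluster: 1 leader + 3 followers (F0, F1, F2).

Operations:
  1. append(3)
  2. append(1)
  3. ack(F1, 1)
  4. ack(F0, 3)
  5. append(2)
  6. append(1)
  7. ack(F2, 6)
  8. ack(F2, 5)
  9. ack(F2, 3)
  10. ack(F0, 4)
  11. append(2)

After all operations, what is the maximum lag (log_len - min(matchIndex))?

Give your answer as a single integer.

Answer: 8

Derivation:
Op 1: append 3 -> log_len=3
Op 2: append 1 -> log_len=4
Op 3: F1 acks idx 1 -> match: F0=0 F1=1 F2=0; commitIndex=0
Op 4: F0 acks idx 3 -> match: F0=3 F1=1 F2=0; commitIndex=1
Op 5: append 2 -> log_len=6
Op 6: append 1 -> log_len=7
Op 7: F2 acks idx 6 -> match: F0=3 F1=1 F2=6; commitIndex=3
Op 8: F2 acks idx 5 -> match: F0=3 F1=1 F2=6; commitIndex=3
Op 9: F2 acks idx 3 -> match: F0=3 F1=1 F2=6; commitIndex=3
Op 10: F0 acks idx 4 -> match: F0=4 F1=1 F2=6; commitIndex=4
Op 11: append 2 -> log_len=9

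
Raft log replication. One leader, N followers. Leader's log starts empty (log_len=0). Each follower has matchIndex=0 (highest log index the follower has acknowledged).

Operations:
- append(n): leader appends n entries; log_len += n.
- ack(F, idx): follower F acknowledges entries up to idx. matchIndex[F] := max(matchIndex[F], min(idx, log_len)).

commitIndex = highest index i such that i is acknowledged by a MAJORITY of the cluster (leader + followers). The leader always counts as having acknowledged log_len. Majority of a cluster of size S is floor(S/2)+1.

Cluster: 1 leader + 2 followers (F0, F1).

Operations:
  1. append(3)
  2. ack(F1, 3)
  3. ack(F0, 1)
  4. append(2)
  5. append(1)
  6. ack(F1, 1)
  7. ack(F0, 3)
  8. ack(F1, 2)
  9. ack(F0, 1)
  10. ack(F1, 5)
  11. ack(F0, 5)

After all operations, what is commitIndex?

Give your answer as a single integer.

Op 1: append 3 -> log_len=3
Op 2: F1 acks idx 3 -> match: F0=0 F1=3; commitIndex=3
Op 3: F0 acks idx 1 -> match: F0=1 F1=3; commitIndex=3
Op 4: append 2 -> log_len=5
Op 5: append 1 -> log_len=6
Op 6: F1 acks idx 1 -> match: F0=1 F1=3; commitIndex=3
Op 7: F0 acks idx 3 -> match: F0=3 F1=3; commitIndex=3
Op 8: F1 acks idx 2 -> match: F0=3 F1=3; commitIndex=3
Op 9: F0 acks idx 1 -> match: F0=3 F1=3; commitIndex=3
Op 10: F1 acks idx 5 -> match: F0=3 F1=5; commitIndex=5
Op 11: F0 acks idx 5 -> match: F0=5 F1=5; commitIndex=5

Answer: 5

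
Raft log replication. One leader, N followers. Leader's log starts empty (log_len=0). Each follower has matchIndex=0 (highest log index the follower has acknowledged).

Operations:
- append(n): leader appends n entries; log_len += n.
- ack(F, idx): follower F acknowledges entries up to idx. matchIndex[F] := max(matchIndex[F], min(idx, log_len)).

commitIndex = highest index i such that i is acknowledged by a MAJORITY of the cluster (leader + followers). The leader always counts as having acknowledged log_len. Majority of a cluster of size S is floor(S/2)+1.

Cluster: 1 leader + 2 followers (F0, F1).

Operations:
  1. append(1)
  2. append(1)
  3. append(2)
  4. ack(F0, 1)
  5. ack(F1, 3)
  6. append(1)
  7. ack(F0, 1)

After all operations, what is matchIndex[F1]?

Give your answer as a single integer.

Answer: 3

Derivation:
Op 1: append 1 -> log_len=1
Op 2: append 1 -> log_len=2
Op 3: append 2 -> log_len=4
Op 4: F0 acks idx 1 -> match: F0=1 F1=0; commitIndex=1
Op 5: F1 acks idx 3 -> match: F0=1 F1=3; commitIndex=3
Op 6: append 1 -> log_len=5
Op 7: F0 acks idx 1 -> match: F0=1 F1=3; commitIndex=3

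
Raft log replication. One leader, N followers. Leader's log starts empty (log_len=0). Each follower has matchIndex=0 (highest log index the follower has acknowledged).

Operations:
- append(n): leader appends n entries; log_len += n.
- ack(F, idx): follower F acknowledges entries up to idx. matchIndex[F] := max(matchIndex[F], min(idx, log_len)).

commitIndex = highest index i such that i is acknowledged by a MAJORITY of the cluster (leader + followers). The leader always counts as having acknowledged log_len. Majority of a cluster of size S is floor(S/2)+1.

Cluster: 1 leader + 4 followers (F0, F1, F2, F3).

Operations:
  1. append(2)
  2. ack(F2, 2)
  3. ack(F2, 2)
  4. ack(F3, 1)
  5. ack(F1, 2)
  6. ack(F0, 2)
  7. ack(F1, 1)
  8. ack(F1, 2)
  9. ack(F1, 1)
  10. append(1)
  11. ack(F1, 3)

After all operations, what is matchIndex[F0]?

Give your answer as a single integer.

Answer: 2

Derivation:
Op 1: append 2 -> log_len=2
Op 2: F2 acks idx 2 -> match: F0=0 F1=0 F2=2 F3=0; commitIndex=0
Op 3: F2 acks idx 2 -> match: F0=0 F1=0 F2=2 F3=0; commitIndex=0
Op 4: F3 acks idx 1 -> match: F0=0 F1=0 F2=2 F3=1; commitIndex=1
Op 5: F1 acks idx 2 -> match: F0=0 F1=2 F2=2 F3=1; commitIndex=2
Op 6: F0 acks idx 2 -> match: F0=2 F1=2 F2=2 F3=1; commitIndex=2
Op 7: F1 acks idx 1 -> match: F0=2 F1=2 F2=2 F3=1; commitIndex=2
Op 8: F1 acks idx 2 -> match: F0=2 F1=2 F2=2 F3=1; commitIndex=2
Op 9: F1 acks idx 1 -> match: F0=2 F1=2 F2=2 F3=1; commitIndex=2
Op 10: append 1 -> log_len=3
Op 11: F1 acks idx 3 -> match: F0=2 F1=3 F2=2 F3=1; commitIndex=2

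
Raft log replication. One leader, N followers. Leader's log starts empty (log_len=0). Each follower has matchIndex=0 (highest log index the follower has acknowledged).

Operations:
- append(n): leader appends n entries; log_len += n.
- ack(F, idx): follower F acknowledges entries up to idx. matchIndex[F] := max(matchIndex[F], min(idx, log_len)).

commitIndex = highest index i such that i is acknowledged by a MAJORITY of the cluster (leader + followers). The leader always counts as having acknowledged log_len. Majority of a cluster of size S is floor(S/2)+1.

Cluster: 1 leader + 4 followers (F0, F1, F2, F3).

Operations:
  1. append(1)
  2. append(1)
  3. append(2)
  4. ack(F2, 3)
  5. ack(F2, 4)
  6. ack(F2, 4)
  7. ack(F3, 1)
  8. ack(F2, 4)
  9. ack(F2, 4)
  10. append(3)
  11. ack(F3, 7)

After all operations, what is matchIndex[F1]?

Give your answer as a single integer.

Op 1: append 1 -> log_len=1
Op 2: append 1 -> log_len=2
Op 3: append 2 -> log_len=4
Op 4: F2 acks idx 3 -> match: F0=0 F1=0 F2=3 F3=0; commitIndex=0
Op 5: F2 acks idx 4 -> match: F0=0 F1=0 F2=4 F3=0; commitIndex=0
Op 6: F2 acks idx 4 -> match: F0=0 F1=0 F2=4 F3=0; commitIndex=0
Op 7: F3 acks idx 1 -> match: F0=0 F1=0 F2=4 F3=1; commitIndex=1
Op 8: F2 acks idx 4 -> match: F0=0 F1=0 F2=4 F3=1; commitIndex=1
Op 9: F2 acks idx 4 -> match: F0=0 F1=0 F2=4 F3=1; commitIndex=1
Op 10: append 3 -> log_len=7
Op 11: F3 acks idx 7 -> match: F0=0 F1=0 F2=4 F3=7; commitIndex=4

Answer: 0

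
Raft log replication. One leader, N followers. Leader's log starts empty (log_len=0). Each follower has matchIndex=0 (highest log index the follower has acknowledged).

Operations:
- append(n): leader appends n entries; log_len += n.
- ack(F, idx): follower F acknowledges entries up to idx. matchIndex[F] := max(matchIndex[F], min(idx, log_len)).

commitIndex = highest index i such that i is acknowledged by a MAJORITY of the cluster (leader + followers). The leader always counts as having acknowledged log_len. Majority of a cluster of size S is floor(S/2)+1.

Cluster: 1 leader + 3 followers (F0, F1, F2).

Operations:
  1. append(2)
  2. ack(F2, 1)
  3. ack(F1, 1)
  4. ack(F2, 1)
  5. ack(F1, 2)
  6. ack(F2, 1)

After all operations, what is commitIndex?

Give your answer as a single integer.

Answer: 1

Derivation:
Op 1: append 2 -> log_len=2
Op 2: F2 acks idx 1 -> match: F0=0 F1=0 F2=1; commitIndex=0
Op 3: F1 acks idx 1 -> match: F0=0 F1=1 F2=1; commitIndex=1
Op 4: F2 acks idx 1 -> match: F0=0 F1=1 F2=1; commitIndex=1
Op 5: F1 acks idx 2 -> match: F0=0 F1=2 F2=1; commitIndex=1
Op 6: F2 acks idx 1 -> match: F0=0 F1=2 F2=1; commitIndex=1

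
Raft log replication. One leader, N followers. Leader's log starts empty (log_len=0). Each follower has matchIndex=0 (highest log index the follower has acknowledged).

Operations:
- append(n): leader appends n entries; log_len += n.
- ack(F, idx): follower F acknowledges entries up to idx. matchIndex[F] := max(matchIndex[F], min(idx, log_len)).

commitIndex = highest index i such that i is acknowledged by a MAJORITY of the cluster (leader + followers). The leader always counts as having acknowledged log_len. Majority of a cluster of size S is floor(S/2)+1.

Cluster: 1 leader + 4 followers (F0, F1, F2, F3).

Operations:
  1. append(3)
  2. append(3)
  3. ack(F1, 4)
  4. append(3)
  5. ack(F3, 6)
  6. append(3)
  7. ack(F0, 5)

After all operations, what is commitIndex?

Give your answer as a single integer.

Answer: 5

Derivation:
Op 1: append 3 -> log_len=3
Op 2: append 3 -> log_len=6
Op 3: F1 acks idx 4 -> match: F0=0 F1=4 F2=0 F3=0; commitIndex=0
Op 4: append 3 -> log_len=9
Op 5: F3 acks idx 6 -> match: F0=0 F1=4 F2=0 F3=6; commitIndex=4
Op 6: append 3 -> log_len=12
Op 7: F0 acks idx 5 -> match: F0=5 F1=4 F2=0 F3=6; commitIndex=5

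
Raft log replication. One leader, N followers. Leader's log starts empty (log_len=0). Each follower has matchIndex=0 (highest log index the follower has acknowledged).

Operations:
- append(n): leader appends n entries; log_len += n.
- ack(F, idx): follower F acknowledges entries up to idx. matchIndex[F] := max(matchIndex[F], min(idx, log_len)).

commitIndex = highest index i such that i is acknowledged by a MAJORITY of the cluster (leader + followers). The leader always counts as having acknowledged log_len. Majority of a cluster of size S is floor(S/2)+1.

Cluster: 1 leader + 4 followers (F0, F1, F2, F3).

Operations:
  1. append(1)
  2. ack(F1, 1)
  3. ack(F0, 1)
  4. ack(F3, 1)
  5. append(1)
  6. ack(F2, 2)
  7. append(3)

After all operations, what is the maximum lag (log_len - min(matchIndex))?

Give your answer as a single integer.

Answer: 4

Derivation:
Op 1: append 1 -> log_len=1
Op 2: F1 acks idx 1 -> match: F0=0 F1=1 F2=0 F3=0; commitIndex=0
Op 3: F0 acks idx 1 -> match: F0=1 F1=1 F2=0 F3=0; commitIndex=1
Op 4: F3 acks idx 1 -> match: F0=1 F1=1 F2=0 F3=1; commitIndex=1
Op 5: append 1 -> log_len=2
Op 6: F2 acks idx 2 -> match: F0=1 F1=1 F2=2 F3=1; commitIndex=1
Op 7: append 3 -> log_len=5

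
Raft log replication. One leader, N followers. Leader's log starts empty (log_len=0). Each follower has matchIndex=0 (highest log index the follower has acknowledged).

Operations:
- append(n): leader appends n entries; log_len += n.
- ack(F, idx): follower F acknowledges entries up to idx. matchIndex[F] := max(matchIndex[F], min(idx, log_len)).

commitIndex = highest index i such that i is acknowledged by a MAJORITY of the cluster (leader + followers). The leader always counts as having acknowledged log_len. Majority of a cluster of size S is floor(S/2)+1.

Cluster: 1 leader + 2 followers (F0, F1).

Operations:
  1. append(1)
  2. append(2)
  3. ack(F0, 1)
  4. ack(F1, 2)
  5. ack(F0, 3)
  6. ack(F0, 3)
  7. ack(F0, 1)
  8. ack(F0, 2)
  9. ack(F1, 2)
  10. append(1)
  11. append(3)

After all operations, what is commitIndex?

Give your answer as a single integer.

Op 1: append 1 -> log_len=1
Op 2: append 2 -> log_len=3
Op 3: F0 acks idx 1 -> match: F0=1 F1=0; commitIndex=1
Op 4: F1 acks idx 2 -> match: F0=1 F1=2; commitIndex=2
Op 5: F0 acks idx 3 -> match: F0=3 F1=2; commitIndex=3
Op 6: F0 acks idx 3 -> match: F0=3 F1=2; commitIndex=3
Op 7: F0 acks idx 1 -> match: F0=3 F1=2; commitIndex=3
Op 8: F0 acks idx 2 -> match: F0=3 F1=2; commitIndex=3
Op 9: F1 acks idx 2 -> match: F0=3 F1=2; commitIndex=3
Op 10: append 1 -> log_len=4
Op 11: append 3 -> log_len=7

Answer: 3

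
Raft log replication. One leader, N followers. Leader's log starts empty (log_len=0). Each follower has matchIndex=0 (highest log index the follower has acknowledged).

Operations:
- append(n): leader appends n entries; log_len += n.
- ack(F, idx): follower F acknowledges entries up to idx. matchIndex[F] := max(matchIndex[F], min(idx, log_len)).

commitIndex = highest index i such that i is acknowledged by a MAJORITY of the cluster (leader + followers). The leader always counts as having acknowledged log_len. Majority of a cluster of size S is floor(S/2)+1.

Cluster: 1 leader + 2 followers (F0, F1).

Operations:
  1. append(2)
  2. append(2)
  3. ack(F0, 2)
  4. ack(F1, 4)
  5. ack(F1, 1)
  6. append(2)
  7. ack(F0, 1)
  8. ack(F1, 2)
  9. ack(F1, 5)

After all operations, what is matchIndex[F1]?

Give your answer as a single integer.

Answer: 5

Derivation:
Op 1: append 2 -> log_len=2
Op 2: append 2 -> log_len=4
Op 3: F0 acks idx 2 -> match: F0=2 F1=0; commitIndex=2
Op 4: F1 acks idx 4 -> match: F0=2 F1=4; commitIndex=4
Op 5: F1 acks idx 1 -> match: F0=2 F1=4; commitIndex=4
Op 6: append 2 -> log_len=6
Op 7: F0 acks idx 1 -> match: F0=2 F1=4; commitIndex=4
Op 8: F1 acks idx 2 -> match: F0=2 F1=4; commitIndex=4
Op 9: F1 acks idx 5 -> match: F0=2 F1=5; commitIndex=5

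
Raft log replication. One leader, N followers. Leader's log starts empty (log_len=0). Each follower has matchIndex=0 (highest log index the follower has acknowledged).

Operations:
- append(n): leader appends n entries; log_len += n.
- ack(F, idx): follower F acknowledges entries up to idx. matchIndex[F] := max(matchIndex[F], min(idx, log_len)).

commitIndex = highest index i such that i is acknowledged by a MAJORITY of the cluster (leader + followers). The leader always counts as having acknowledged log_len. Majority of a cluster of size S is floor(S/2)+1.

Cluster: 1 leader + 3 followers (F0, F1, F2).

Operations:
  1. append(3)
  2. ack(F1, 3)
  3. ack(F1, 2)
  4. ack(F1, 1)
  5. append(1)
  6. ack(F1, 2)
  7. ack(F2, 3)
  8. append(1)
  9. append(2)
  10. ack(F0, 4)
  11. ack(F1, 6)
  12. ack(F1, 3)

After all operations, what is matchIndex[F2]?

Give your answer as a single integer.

Answer: 3

Derivation:
Op 1: append 3 -> log_len=3
Op 2: F1 acks idx 3 -> match: F0=0 F1=3 F2=0; commitIndex=0
Op 3: F1 acks idx 2 -> match: F0=0 F1=3 F2=0; commitIndex=0
Op 4: F1 acks idx 1 -> match: F0=0 F1=3 F2=0; commitIndex=0
Op 5: append 1 -> log_len=4
Op 6: F1 acks idx 2 -> match: F0=0 F1=3 F2=0; commitIndex=0
Op 7: F2 acks idx 3 -> match: F0=0 F1=3 F2=3; commitIndex=3
Op 8: append 1 -> log_len=5
Op 9: append 2 -> log_len=7
Op 10: F0 acks idx 4 -> match: F0=4 F1=3 F2=3; commitIndex=3
Op 11: F1 acks idx 6 -> match: F0=4 F1=6 F2=3; commitIndex=4
Op 12: F1 acks idx 3 -> match: F0=4 F1=6 F2=3; commitIndex=4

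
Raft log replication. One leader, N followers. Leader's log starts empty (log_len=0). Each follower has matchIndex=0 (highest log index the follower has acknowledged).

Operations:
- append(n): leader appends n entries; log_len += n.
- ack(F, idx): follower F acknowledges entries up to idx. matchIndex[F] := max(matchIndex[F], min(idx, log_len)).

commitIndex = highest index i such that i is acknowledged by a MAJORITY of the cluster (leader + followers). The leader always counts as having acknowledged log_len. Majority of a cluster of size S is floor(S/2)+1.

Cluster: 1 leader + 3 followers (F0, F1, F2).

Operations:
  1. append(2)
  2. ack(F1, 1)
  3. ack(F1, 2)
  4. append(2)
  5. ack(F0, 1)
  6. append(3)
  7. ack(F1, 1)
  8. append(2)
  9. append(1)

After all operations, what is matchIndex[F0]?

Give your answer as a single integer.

Answer: 1

Derivation:
Op 1: append 2 -> log_len=2
Op 2: F1 acks idx 1 -> match: F0=0 F1=1 F2=0; commitIndex=0
Op 3: F1 acks idx 2 -> match: F0=0 F1=2 F2=0; commitIndex=0
Op 4: append 2 -> log_len=4
Op 5: F0 acks idx 1 -> match: F0=1 F1=2 F2=0; commitIndex=1
Op 6: append 3 -> log_len=7
Op 7: F1 acks idx 1 -> match: F0=1 F1=2 F2=0; commitIndex=1
Op 8: append 2 -> log_len=9
Op 9: append 1 -> log_len=10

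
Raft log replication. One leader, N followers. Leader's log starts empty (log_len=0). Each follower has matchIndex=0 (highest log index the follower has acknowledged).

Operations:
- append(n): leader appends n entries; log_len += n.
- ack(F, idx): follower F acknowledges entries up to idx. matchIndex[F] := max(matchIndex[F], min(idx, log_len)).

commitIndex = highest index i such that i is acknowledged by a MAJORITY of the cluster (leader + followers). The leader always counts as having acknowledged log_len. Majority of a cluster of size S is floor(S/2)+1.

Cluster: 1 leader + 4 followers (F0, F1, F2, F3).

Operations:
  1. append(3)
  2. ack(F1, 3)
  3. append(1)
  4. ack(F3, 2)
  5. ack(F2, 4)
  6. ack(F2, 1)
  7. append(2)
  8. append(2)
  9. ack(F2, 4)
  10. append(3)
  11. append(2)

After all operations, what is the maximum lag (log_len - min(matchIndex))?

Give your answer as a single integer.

Answer: 13

Derivation:
Op 1: append 3 -> log_len=3
Op 2: F1 acks idx 3 -> match: F0=0 F1=3 F2=0 F3=0; commitIndex=0
Op 3: append 1 -> log_len=4
Op 4: F3 acks idx 2 -> match: F0=0 F1=3 F2=0 F3=2; commitIndex=2
Op 5: F2 acks idx 4 -> match: F0=0 F1=3 F2=4 F3=2; commitIndex=3
Op 6: F2 acks idx 1 -> match: F0=0 F1=3 F2=4 F3=2; commitIndex=3
Op 7: append 2 -> log_len=6
Op 8: append 2 -> log_len=8
Op 9: F2 acks idx 4 -> match: F0=0 F1=3 F2=4 F3=2; commitIndex=3
Op 10: append 3 -> log_len=11
Op 11: append 2 -> log_len=13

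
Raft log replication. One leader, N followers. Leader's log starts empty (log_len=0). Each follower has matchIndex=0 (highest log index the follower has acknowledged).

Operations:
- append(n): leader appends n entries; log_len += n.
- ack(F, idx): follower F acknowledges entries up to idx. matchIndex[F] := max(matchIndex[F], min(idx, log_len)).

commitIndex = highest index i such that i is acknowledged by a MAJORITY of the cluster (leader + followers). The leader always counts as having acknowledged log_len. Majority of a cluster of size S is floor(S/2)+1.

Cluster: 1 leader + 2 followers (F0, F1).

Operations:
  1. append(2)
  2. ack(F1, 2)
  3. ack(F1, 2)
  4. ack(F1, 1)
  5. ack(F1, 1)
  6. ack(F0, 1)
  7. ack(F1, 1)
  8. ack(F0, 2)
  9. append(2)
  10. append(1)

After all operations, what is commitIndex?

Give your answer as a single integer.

Answer: 2

Derivation:
Op 1: append 2 -> log_len=2
Op 2: F1 acks idx 2 -> match: F0=0 F1=2; commitIndex=2
Op 3: F1 acks idx 2 -> match: F0=0 F1=2; commitIndex=2
Op 4: F1 acks idx 1 -> match: F0=0 F1=2; commitIndex=2
Op 5: F1 acks idx 1 -> match: F0=0 F1=2; commitIndex=2
Op 6: F0 acks idx 1 -> match: F0=1 F1=2; commitIndex=2
Op 7: F1 acks idx 1 -> match: F0=1 F1=2; commitIndex=2
Op 8: F0 acks idx 2 -> match: F0=2 F1=2; commitIndex=2
Op 9: append 2 -> log_len=4
Op 10: append 1 -> log_len=5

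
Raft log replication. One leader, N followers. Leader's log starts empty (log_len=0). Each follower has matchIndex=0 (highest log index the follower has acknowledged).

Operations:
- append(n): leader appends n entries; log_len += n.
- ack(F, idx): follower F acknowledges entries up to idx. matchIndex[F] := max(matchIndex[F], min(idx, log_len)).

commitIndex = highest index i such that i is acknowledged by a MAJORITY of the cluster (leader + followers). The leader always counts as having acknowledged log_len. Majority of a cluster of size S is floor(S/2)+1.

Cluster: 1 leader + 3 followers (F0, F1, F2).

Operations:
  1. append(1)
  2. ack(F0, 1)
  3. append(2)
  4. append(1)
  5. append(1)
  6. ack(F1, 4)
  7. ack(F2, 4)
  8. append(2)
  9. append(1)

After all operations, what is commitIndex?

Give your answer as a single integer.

Op 1: append 1 -> log_len=1
Op 2: F0 acks idx 1 -> match: F0=1 F1=0 F2=0; commitIndex=0
Op 3: append 2 -> log_len=3
Op 4: append 1 -> log_len=4
Op 5: append 1 -> log_len=5
Op 6: F1 acks idx 4 -> match: F0=1 F1=4 F2=0; commitIndex=1
Op 7: F2 acks idx 4 -> match: F0=1 F1=4 F2=4; commitIndex=4
Op 8: append 2 -> log_len=7
Op 9: append 1 -> log_len=8

Answer: 4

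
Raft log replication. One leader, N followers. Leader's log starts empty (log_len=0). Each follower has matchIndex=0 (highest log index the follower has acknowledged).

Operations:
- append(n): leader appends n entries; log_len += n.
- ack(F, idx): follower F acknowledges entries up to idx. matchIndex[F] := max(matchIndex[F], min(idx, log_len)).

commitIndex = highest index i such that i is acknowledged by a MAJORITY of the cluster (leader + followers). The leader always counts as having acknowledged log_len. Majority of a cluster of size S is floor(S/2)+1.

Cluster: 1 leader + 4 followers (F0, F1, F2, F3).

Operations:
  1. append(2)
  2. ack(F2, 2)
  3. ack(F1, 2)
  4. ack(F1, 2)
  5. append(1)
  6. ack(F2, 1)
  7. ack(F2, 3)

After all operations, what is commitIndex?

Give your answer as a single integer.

Answer: 2

Derivation:
Op 1: append 2 -> log_len=2
Op 2: F2 acks idx 2 -> match: F0=0 F1=0 F2=2 F3=0; commitIndex=0
Op 3: F1 acks idx 2 -> match: F0=0 F1=2 F2=2 F3=0; commitIndex=2
Op 4: F1 acks idx 2 -> match: F0=0 F1=2 F2=2 F3=0; commitIndex=2
Op 5: append 1 -> log_len=3
Op 6: F2 acks idx 1 -> match: F0=0 F1=2 F2=2 F3=0; commitIndex=2
Op 7: F2 acks idx 3 -> match: F0=0 F1=2 F2=3 F3=0; commitIndex=2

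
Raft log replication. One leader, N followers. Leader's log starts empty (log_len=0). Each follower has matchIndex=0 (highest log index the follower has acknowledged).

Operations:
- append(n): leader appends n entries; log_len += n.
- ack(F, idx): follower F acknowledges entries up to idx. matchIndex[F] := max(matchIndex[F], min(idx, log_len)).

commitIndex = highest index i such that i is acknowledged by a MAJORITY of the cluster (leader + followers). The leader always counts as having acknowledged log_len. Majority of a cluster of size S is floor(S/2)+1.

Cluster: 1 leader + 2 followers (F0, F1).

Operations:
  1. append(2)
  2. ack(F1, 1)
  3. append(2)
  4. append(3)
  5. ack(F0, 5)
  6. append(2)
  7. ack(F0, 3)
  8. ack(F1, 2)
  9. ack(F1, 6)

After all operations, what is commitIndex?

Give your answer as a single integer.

Answer: 6

Derivation:
Op 1: append 2 -> log_len=2
Op 2: F1 acks idx 1 -> match: F0=0 F1=1; commitIndex=1
Op 3: append 2 -> log_len=4
Op 4: append 3 -> log_len=7
Op 5: F0 acks idx 5 -> match: F0=5 F1=1; commitIndex=5
Op 6: append 2 -> log_len=9
Op 7: F0 acks idx 3 -> match: F0=5 F1=1; commitIndex=5
Op 8: F1 acks idx 2 -> match: F0=5 F1=2; commitIndex=5
Op 9: F1 acks idx 6 -> match: F0=5 F1=6; commitIndex=6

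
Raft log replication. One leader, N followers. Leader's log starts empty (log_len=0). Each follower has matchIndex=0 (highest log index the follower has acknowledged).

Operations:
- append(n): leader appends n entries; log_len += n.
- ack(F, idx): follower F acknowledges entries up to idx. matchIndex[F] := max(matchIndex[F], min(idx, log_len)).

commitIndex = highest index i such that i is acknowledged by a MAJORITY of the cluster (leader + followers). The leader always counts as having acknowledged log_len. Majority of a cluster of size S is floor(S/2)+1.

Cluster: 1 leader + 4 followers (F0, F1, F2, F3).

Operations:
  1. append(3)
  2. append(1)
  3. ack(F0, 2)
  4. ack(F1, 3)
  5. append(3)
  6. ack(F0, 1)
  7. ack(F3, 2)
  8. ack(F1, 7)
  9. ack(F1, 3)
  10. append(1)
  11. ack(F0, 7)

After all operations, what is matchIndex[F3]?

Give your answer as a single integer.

Answer: 2

Derivation:
Op 1: append 3 -> log_len=3
Op 2: append 1 -> log_len=4
Op 3: F0 acks idx 2 -> match: F0=2 F1=0 F2=0 F3=0; commitIndex=0
Op 4: F1 acks idx 3 -> match: F0=2 F1=3 F2=0 F3=0; commitIndex=2
Op 5: append 3 -> log_len=7
Op 6: F0 acks idx 1 -> match: F0=2 F1=3 F2=0 F3=0; commitIndex=2
Op 7: F3 acks idx 2 -> match: F0=2 F1=3 F2=0 F3=2; commitIndex=2
Op 8: F1 acks idx 7 -> match: F0=2 F1=7 F2=0 F3=2; commitIndex=2
Op 9: F1 acks idx 3 -> match: F0=2 F1=7 F2=0 F3=2; commitIndex=2
Op 10: append 1 -> log_len=8
Op 11: F0 acks idx 7 -> match: F0=7 F1=7 F2=0 F3=2; commitIndex=7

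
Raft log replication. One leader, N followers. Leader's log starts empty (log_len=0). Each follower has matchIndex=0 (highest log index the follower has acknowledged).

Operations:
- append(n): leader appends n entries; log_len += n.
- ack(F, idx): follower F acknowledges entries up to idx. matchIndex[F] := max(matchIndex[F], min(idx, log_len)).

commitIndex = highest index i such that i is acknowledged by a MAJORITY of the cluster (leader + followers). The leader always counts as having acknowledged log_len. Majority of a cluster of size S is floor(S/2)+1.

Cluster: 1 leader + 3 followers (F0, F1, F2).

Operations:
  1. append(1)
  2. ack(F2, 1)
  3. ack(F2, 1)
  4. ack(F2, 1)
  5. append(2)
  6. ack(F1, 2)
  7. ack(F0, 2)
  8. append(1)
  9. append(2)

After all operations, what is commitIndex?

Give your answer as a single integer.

Op 1: append 1 -> log_len=1
Op 2: F2 acks idx 1 -> match: F0=0 F1=0 F2=1; commitIndex=0
Op 3: F2 acks idx 1 -> match: F0=0 F1=0 F2=1; commitIndex=0
Op 4: F2 acks idx 1 -> match: F0=0 F1=0 F2=1; commitIndex=0
Op 5: append 2 -> log_len=3
Op 6: F1 acks idx 2 -> match: F0=0 F1=2 F2=1; commitIndex=1
Op 7: F0 acks idx 2 -> match: F0=2 F1=2 F2=1; commitIndex=2
Op 8: append 1 -> log_len=4
Op 9: append 2 -> log_len=6

Answer: 2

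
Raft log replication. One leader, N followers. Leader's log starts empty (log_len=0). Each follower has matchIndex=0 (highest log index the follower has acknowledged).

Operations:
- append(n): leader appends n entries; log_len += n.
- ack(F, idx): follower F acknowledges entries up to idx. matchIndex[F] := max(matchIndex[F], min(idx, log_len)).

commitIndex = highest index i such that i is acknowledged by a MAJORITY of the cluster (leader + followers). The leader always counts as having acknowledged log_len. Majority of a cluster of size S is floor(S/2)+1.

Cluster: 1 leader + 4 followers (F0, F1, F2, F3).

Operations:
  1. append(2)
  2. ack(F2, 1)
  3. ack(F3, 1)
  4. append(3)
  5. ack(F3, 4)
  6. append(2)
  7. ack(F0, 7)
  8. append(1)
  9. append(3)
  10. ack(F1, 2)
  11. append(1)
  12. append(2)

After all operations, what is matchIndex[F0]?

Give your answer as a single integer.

Answer: 7

Derivation:
Op 1: append 2 -> log_len=2
Op 2: F2 acks idx 1 -> match: F0=0 F1=0 F2=1 F3=0; commitIndex=0
Op 3: F3 acks idx 1 -> match: F0=0 F1=0 F2=1 F3=1; commitIndex=1
Op 4: append 3 -> log_len=5
Op 5: F3 acks idx 4 -> match: F0=0 F1=0 F2=1 F3=4; commitIndex=1
Op 6: append 2 -> log_len=7
Op 7: F0 acks idx 7 -> match: F0=7 F1=0 F2=1 F3=4; commitIndex=4
Op 8: append 1 -> log_len=8
Op 9: append 3 -> log_len=11
Op 10: F1 acks idx 2 -> match: F0=7 F1=2 F2=1 F3=4; commitIndex=4
Op 11: append 1 -> log_len=12
Op 12: append 2 -> log_len=14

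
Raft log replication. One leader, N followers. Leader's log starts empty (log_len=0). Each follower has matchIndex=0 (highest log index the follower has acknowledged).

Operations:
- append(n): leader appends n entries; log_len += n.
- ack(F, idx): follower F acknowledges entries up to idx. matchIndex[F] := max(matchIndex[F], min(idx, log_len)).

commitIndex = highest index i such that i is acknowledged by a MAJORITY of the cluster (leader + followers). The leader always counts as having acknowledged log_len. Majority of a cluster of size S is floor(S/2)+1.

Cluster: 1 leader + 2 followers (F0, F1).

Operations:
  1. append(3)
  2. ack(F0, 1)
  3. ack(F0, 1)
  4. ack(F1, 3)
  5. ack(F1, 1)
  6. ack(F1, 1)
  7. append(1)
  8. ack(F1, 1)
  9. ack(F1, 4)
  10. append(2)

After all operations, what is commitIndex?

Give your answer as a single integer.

Answer: 4

Derivation:
Op 1: append 3 -> log_len=3
Op 2: F0 acks idx 1 -> match: F0=1 F1=0; commitIndex=1
Op 3: F0 acks idx 1 -> match: F0=1 F1=0; commitIndex=1
Op 4: F1 acks idx 3 -> match: F0=1 F1=3; commitIndex=3
Op 5: F1 acks idx 1 -> match: F0=1 F1=3; commitIndex=3
Op 6: F1 acks idx 1 -> match: F0=1 F1=3; commitIndex=3
Op 7: append 1 -> log_len=4
Op 8: F1 acks idx 1 -> match: F0=1 F1=3; commitIndex=3
Op 9: F1 acks idx 4 -> match: F0=1 F1=4; commitIndex=4
Op 10: append 2 -> log_len=6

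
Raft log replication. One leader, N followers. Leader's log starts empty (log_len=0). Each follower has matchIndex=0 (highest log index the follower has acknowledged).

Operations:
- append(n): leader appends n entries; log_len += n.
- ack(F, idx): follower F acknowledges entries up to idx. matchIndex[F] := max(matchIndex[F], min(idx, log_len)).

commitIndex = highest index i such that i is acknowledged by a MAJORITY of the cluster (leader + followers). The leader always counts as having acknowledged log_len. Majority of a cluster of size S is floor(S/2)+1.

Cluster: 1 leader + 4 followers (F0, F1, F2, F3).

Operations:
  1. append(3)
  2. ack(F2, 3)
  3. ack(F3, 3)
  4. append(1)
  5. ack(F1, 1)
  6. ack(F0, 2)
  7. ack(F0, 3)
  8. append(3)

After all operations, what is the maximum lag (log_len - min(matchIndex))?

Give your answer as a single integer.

Op 1: append 3 -> log_len=3
Op 2: F2 acks idx 3 -> match: F0=0 F1=0 F2=3 F3=0; commitIndex=0
Op 3: F3 acks idx 3 -> match: F0=0 F1=0 F2=3 F3=3; commitIndex=3
Op 4: append 1 -> log_len=4
Op 5: F1 acks idx 1 -> match: F0=0 F1=1 F2=3 F3=3; commitIndex=3
Op 6: F0 acks idx 2 -> match: F0=2 F1=1 F2=3 F3=3; commitIndex=3
Op 7: F0 acks idx 3 -> match: F0=3 F1=1 F2=3 F3=3; commitIndex=3
Op 8: append 3 -> log_len=7

Answer: 6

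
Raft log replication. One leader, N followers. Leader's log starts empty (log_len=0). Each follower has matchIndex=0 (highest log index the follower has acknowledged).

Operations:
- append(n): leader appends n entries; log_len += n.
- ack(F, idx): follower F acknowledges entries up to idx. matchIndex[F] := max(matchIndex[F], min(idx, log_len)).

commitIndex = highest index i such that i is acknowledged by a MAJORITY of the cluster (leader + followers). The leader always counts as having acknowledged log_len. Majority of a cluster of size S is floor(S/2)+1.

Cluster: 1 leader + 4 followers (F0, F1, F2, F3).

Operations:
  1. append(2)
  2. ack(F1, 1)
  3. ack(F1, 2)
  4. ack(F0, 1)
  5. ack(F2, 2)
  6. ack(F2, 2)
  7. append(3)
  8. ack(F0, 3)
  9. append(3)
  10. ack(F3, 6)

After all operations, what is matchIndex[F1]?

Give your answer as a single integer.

Op 1: append 2 -> log_len=2
Op 2: F1 acks idx 1 -> match: F0=0 F1=1 F2=0 F3=0; commitIndex=0
Op 3: F1 acks idx 2 -> match: F0=0 F1=2 F2=0 F3=0; commitIndex=0
Op 4: F0 acks idx 1 -> match: F0=1 F1=2 F2=0 F3=0; commitIndex=1
Op 5: F2 acks idx 2 -> match: F0=1 F1=2 F2=2 F3=0; commitIndex=2
Op 6: F2 acks idx 2 -> match: F0=1 F1=2 F2=2 F3=0; commitIndex=2
Op 7: append 3 -> log_len=5
Op 8: F0 acks idx 3 -> match: F0=3 F1=2 F2=2 F3=0; commitIndex=2
Op 9: append 3 -> log_len=8
Op 10: F3 acks idx 6 -> match: F0=3 F1=2 F2=2 F3=6; commitIndex=3

Answer: 2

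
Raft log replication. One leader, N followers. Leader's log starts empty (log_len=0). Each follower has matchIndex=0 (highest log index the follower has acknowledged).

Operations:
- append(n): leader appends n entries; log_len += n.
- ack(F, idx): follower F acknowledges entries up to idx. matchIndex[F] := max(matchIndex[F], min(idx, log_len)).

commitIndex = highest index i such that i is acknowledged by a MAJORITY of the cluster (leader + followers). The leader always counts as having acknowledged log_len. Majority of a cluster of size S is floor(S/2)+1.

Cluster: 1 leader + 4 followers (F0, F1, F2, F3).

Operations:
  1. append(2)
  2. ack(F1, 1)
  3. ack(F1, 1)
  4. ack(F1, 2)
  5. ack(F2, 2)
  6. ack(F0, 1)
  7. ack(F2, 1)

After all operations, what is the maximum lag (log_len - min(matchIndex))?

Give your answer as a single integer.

Answer: 2

Derivation:
Op 1: append 2 -> log_len=2
Op 2: F1 acks idx 1 -> match: F0=0 F1=1 F2=0 F3=0; commitIndex=0
Op 3: F1 acks idx 1 -> match: F0=0 F1=1 F2=0 F3=0; commitIndex=0
Op 4: F1 acks idx 2 -> match: F0=0 F1=2 F2=0 F3=0; commitIndex=0
Op 5: F2 acks idx 2 -> match: F0=0 F1=2 F2=2 F3=0; commitIndex=2
Op 6: F0 acks idx 1 -> match: F0=1 F1=2 F2=2 F3=0; commitIndex=2
Op 7: F2 acks idx 1 -> match: F0=1 F1=2 F2=2 F3=0; commitIndex=2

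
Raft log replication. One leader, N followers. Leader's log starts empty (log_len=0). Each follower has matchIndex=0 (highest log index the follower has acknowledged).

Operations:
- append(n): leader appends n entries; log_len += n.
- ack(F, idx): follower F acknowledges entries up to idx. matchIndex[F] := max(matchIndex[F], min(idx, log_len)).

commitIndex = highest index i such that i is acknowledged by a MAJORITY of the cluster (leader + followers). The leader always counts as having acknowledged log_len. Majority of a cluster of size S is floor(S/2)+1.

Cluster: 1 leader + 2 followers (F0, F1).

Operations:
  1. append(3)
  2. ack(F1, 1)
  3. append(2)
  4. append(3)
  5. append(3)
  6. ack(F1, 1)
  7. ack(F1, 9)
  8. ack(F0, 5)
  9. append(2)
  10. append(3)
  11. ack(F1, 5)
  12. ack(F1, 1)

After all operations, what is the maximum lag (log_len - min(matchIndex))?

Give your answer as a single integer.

Op 1: append 3 -> log_len=3
Op 2: F1 acks idx 1 -> match: F0=0 F1=1; commitIndex=1
Op 3: append 2 -> log_len=5
Op 4: append 3 -> log_len=8
Op 5: append 3 -> log_len=11
Op 6: F1 acks idx 1 -> match: F0=0 F1=1; commitIndex=1
Op 7: F1 acks idx 9 -> match: F0=0 F1=9; commitIndex=9
Op 8: F0 acks idx 5 -> match: F0=5 F1=9; commitIndex=9
Op 9: append 2 -> log_len=13
Op 10: append 3 -> log_len=16
Op 11: F1 acks idx 5 -> match: F0=5 F1=9; commitIndex=9
Op 12: F1 acks idx 1 -> match: F0=5 F1=9; commitIndex=9

Answer: 11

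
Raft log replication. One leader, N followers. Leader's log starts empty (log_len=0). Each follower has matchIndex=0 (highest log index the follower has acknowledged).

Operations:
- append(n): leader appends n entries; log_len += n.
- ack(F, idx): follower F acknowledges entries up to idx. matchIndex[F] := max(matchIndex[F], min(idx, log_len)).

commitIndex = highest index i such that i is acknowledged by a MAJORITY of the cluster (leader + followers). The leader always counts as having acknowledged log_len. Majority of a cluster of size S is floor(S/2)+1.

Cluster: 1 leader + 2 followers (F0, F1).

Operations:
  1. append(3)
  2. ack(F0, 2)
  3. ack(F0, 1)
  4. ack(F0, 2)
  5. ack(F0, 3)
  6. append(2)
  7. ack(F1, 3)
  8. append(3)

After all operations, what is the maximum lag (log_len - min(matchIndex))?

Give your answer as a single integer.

Op 1: append 3 -> log_len=3
Op 2: F0 acks idx 2 -> match: F0=2 F1=0; commitIndex=2
Op 3: F0 acks idx 1 -> match: F0=2 F1=0; commitIndex=2
Op 4: F0 acks idx 2 -> match: F0=2 F1=0; commitIndex=2
Op 5: F0 acks idx 3 -> match: F0=3 F1=0; commitIndex=3
Op 6: append 2 -> log_len=5
Op 7: F1 acks idx 3 -> match: F0=3 F1=3; commitIndex=3
Op 8: append 3 -> log_len=8

Answer: 5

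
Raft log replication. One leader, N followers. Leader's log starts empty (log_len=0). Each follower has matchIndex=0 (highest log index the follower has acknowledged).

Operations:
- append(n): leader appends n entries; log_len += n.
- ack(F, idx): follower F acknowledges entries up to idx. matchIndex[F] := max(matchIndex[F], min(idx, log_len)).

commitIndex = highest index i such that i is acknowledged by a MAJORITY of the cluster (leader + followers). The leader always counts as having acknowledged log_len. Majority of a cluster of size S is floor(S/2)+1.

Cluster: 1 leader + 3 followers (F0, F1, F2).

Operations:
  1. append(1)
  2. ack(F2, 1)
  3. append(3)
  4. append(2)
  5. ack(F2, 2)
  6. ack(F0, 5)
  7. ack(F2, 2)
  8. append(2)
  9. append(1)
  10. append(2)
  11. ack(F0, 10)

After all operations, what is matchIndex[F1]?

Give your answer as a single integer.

Op 1: append 1 -> log_len=1
Op 2: F2 acks idx 1 -> match: F0=0 F1=0 F2=1; commitIndex=0
Op 3: append 3 -> log_len=4
Op 4: append 2 -> log_len=6
Op 5: F2 acks idx 2 -> match: F0=0 F1=0 F2=2; commitIndex=0
Op 6: F0 acks idx 5 -> match: F0=5 F1=0 F2=2; commitIndex=2
Op 7: F2 acks idx 2 -> match: F0=5 F1=0 F2=2; commitIndex=2
Op 8: append 2 -> log_len=8
Op 9: append 1 -> log_len=9
Op 10: append 2 -> log_len=11
Op 11: F0 acks idx 10 -> match: F0=10 F1=0 F2=2; commitIndex=2

Answer: 0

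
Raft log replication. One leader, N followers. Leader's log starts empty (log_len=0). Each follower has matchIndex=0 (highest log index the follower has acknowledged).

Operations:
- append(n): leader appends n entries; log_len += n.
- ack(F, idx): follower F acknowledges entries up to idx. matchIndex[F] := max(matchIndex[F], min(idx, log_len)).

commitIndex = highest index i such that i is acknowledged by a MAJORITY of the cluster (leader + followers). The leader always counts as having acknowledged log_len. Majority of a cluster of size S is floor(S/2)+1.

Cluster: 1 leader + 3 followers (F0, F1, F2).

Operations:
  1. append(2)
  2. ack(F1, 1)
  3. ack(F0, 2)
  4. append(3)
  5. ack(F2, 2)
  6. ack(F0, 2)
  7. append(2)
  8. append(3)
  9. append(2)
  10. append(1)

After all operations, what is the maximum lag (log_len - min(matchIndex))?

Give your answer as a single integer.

Op 1: append 2 -> log_len=2
Op 2: F1 acks idx 1 -> match: F0=0 F1=1 F2=0; commitIndex=0
Op 3: F0 acks idx 2 -> match: F0=2 F1=1 F2=0; commitIndex=1
Op 4: append 3 -> log_len=5
Op 5: F2 acks idx 2 -> match: F0=2 F1=1 F2=2; commitIndex=2
Op 6: F0 acks idx 2 -> match: F0=2 F1=1 F2=2; commitIndex=2
Op 7: append 2 -> log_len=7
Op 8: append 3 -> log_len=10
Op 9: append 2 -> log_len=12
Op 10: append 1 -> log_len=13

Answer: 12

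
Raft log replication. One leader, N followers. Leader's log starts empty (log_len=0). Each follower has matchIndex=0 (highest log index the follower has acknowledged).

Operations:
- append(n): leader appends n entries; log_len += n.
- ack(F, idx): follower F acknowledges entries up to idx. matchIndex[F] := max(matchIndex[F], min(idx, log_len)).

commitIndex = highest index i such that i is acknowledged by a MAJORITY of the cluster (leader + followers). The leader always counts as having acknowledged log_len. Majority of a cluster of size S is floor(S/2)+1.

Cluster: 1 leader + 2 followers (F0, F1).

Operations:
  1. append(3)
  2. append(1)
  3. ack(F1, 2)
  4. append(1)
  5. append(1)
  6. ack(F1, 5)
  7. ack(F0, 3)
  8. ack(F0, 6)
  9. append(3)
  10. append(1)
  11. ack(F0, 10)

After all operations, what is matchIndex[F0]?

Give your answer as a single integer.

Answer: 10

Derivation:
Op 1: append 3 -> log_len=3
Op 2: append 1 -> log_len=4
Op 3: F1 acks idx 2 -> match: F0=0 F1=2; commitIndex=2
Op 4: append 1 -> log_len=5
Op 5: append 1 -> log_len=6
Op 6: F1 acks idx 5 -> match: F0=0 F1=5; commitIndex=5
Op 7: F0 acks idx 3 -> match: F0=3 F1=5; commitIndex=5
Op 8: F0 acks idx 6 -> match: F0=6 F1=5; commitIndex=6
Op 9: append 3 -> log_len=9
Op 10: append 1 -> log_len=10
Op 11: F0 acks idx 10 -> match: F0=10 F1=5; commitIndex=10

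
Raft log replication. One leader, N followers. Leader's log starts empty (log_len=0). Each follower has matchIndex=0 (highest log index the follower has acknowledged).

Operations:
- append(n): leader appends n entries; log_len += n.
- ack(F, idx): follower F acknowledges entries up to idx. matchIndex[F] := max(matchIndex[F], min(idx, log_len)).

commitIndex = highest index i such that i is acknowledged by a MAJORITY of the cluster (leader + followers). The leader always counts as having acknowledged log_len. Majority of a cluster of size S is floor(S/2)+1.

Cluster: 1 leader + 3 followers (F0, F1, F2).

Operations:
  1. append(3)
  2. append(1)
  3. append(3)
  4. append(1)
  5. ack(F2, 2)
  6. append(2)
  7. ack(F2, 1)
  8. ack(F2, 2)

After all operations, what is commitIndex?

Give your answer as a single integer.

Answer: 0

Derivation:
Op 1: append 3 -> log_len=3
Op 2: append 1 -> log_len=4
Op 3: append 3 -> log_len=7
Op 4: append 1 -> log_len=8
Op 5: F2 acks idx 2 -> match: F0=0 F1=0 F2=2; commitIndex=0
Op 6: append 2 -> log_len=10
Op 7: F2 acks idx 1 -> match: F0=0 F1=0 F2=2; commitIndex=0
Op 8: F2 acks idx 2 -> match: F0=0 F1=0 F2=2; commitIndex=0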